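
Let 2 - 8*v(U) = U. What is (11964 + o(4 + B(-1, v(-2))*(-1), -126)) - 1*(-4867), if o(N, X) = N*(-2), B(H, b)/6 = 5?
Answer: 16883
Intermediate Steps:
v(U) = 1/4 - U/8
B(H, b) = 30 (B(H, b) = 6*5 = 30)
o(N, X) = -2*N
(11964 + o(4 + B(-1, v(-2))*(-1), -126)) - 1*(-4867) = (11964 - 2*(4 + 30*(-1))) - 1*(-4867) = (11964 - 2*(4 - 30)) + 4867 = (11964 - 2*(-26)) + 4867 = (11964 + 52) + 4867 = 12016 + 4867 = 16883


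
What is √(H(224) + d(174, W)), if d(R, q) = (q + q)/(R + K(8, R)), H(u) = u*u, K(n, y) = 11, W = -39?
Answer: 41*√1021570/185 ≈ 224.00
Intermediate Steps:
H(u) = u²
d(R, q) = 2*q/(11 + R) (d(R, q) = (q + q)/(R + 11) = (2*q)/(11 + R) = 2*q/(11 + R))
√(H(224) + d(174, W)) = √(224² + 2*(-39)/(11 + 174)) = √(50176 + 2*(-39)/185) = √(50176 + 2*(-39)*(1/185)) = √(50176 - 78/185) = √(9282482/185) = 41*√1021570/185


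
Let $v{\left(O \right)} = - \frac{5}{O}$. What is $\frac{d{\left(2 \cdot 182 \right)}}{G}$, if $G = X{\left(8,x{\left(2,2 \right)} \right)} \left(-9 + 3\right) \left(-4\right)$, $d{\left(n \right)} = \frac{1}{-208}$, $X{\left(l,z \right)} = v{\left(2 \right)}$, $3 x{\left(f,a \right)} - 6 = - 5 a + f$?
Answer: $\frac{1}{12480} \approx 8.0128 \cdot 10^{-5}$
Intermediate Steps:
$x{\left(f,a \right)} = 2 - \frac{5 a}{3} + \frac{f}{3}$ ($x{\left(f,a \right)} = 2 + \frac{- 5 a + f}{3} = 2 + \frac{f - 5 a}{3} = 2 - \left(- \frac{f}{3} + \frac{5 a}{3}\right) = 2 - \frac{5 a}{3} + \frac{f}{3}$)
$X{\left(l,z \right)} = - \frac{5}{2}$
$d{\left(n \right)} = - \frac{1}{208}$
$G = -60$ ($G = - \frac{5 \left(-9 + 3\right) \left(-4\right)}{2} = - \frac{5 \left(\left(-6\right) \left(-4\right)\right)}{2} = \left(- \frac{5}{2}\right) 24 = -60$)
$\frac{d{\left(2 \cdot 182 \right)}}{G} = - \frac{1}{208 \left(-60\right)} = \left(- \frac{1}{208}\right) \left(- \frac{1}{60}\right) = \frac{1}{12480}$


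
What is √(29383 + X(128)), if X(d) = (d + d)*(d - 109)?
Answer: √34247 ≈ 185.06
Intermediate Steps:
X(d) = 2*d*(-109 + d) (X(d) = (2*d)*(-109 + d) = 2*d*(-109 + d))
√(29383 + X(128)) = √(29383 + 2*128*(-109 + 128)) = √(29383 + 2*128*19) = √(29383 + 4864) = √34247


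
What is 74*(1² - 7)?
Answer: -444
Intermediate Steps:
74*(1² - 7) = 74*(1 - 7) = 74*(-6) = -444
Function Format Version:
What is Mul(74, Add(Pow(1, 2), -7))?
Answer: -444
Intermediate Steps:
Mul(74, Add(Pow(1, 2), -7)) = Mul(74, Add(1, -7)) = Mul(74, -6) = -444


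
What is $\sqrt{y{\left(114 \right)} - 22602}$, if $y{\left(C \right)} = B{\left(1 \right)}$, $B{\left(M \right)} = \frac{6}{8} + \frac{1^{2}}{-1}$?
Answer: $\frac{i \sqrt{90409}}{2} \approx 150.34 i$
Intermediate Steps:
$B{\left(M \right)} = - \frac{1}{4}$ ($B{\left(M \right)} = 6 \cdot \frac{1}{8} + 1 \left(-1\right) = \frac{3}{4} - 1 = - \frac{1}{4}$)
$y{\left(C \right)} = - \frac{1}{4}$
$\sqrt{y{\left(114 \right)} - 22602} = \sqrt{- \frac{1}{4} - 22602} = \sqrt{- \frac{90409}{4}} = \frac{i \sqrt{90409}}{2}$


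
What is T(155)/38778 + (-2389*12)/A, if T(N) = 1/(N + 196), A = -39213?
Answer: 43355824813/59303466846 ≈ 0.73108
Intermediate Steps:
T(N) = 1/(196 + N)
T(155)/38778 + (-2389*12)/A = 1/((196 + 155)*38778) - 2389*12/(-39213) = (1/38778)/351 - 28668*(-1/39213) = (1/351)*(1/38778) + 9556/13071 = 1/13611078 + 9556/13071 = 43355824813/59303466846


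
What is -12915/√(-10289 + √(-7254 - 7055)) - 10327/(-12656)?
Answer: 10327/12656 - 12915/√(-10289 + I*√14309) ≈ 0.075907 + 127.32*I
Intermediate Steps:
-12915/√(-10289 + √(-7254 - 7055)) - 10327/(-12656) = -12915/√(-10289 + √(-14309)) - 10327*(-1/12656) = -12915/√(-10289 + I*√14309) + 10327/12656 = 10327/12656 - 12915/√(-10289 + I*√14309)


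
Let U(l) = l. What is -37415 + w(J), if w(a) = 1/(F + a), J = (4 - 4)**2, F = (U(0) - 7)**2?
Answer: -1833334/49 ≈ -37415.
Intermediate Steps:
F = 49 (F = (0 - 7)**2 = (-7)**2 = 49)
J = 0 (J = 0**2 = 0)
w(a) = 1/(49 + a)
-37415 + w(J) = -37415 + 1/(49 + 0) = -37415 + 1/49 = -1833334/49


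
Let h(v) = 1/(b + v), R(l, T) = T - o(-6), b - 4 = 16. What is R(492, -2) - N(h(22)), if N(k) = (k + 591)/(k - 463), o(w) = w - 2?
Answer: 141493/19445 ≈ 7.2766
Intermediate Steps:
o(w) = -2 + w
b = 20 (b = 4 + 16 = 20)
R(l, T) = 8 + T (R(l, T) = T - (-2 - 6) = T - 1*(-8) = T + 8 = 8 + T)
h(v) = 1/(20 + v)
N(k) = (591 + k)/(-463 + k)
R(492, -2) - N(h(22)) = (8 - 2) - (591 + 1/(20 + 22))/(-463 + 1/(20 + 22)) = 6 - (591 + 1/42)/(-463 + 1/42) = 6 - 24823/((-19445/42)*42) = 6 - (-42)*24823/(19445*42) = 6 - 1*(-24823/19445) = 6 + 24823/19445 = 141493/19445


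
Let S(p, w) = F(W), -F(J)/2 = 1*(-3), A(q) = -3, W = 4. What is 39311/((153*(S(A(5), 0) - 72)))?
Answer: -39311/10098 ≈ -3.8929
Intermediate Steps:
F(J) = 6 (F(J) = -2*(-3) = 6)
S(p, w) = 6
39311/((153*(S(A(5), 0) - 72))) = 39311/((153*(6 - 72))) = 39311/((153*(-66))) = 39311/(-10098) = 39311*(-1/10098) = -39311/10098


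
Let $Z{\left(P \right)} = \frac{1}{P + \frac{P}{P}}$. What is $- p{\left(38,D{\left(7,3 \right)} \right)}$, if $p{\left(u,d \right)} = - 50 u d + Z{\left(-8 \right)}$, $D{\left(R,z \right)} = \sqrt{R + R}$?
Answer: $\frac{1}{7} + 1900 \sqrt{14} \approx 7109.3$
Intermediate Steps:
$D{\left(R,z \right)} = \sqrt{2} \sqrt{R}$ ($D{\left(R,z \right)} = \sqrt{2 R} = \sqrt{2} \sqrt{R}$)
$Z{\left(P \right)} = \frac{1}{1 + P}$ ($Z{\left(P \right)} = \frac{1}{P + 1} = \frac{1}{1 + P}$)
$p{\left(u,d \right)} = - \frac{1}{7} - 50 d u$ ($p{\left(u,d \right)} = - 50 u d + \frac{1}{1 - 8} = - 50 d u + \frac{1}{-7} = - 50 d u - \frac{1}{7} = - \frac{1}{7} - 50 d u$)
$- p{\left(38,D{\left(7,3 \right)} \right)} = - (- \frac{1}{7} - 50 \sqrt{2} \sqrt{7} \cdot 38) = - (- \frac{1}{7} - 50 \sqrt{14} \cdot 38) = - (- \frac{1}{7} - 1900 \sqrt{14}) = \frac{1}{7} + 1900 \sqrt{14}$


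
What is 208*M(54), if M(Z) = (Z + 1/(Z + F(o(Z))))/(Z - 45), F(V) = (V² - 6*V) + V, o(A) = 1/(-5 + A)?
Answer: 727016264/582345 ≈ 1248.4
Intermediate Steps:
F(V) = V² - 5*V
M(Z) = (Z + 1/(Z + (-5 + 1/(-5 + Z))/(-5 + Z)))/(-45 + Z) (M(Z) = (Z + 1/(Z + (-5 + 1/(-5 + Z))/(-5 + Z)))/(Z - 45) = (Z + 1/(Z + (-5 + 1/(-5 + Z))/(-5 + Z)))/(-45 + Z))
208*M(54) = 208*((25 + 54⁴ - 10*54³ + 16*54 + 21*54²)/(-1170 + 54⁴ - 874*54 - 55*54³ + 470*54²)) = 208*((25 + 8503056 - 10*157464 + 864 + 21*2916)/(-1170 + 8503056 - 47196 - 55*157464 + 470*2916)) = 208*((25 + 8503056 - 1574640 + 864 + 61236)/(-1170 + 8503056 - 47196 - 8660520 + 1370520)) = 208*(6990541/1164690) = 727016264/582345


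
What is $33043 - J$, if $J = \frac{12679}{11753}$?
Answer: $\frac{388341700}{11753} \approx 33042.0$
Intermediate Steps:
$J = \frac{12679}{11753}$ ($J = 12679 \cdot \frac{1}{11753} = \frac{12679}{11753} \approx 1.0788$)
$33043 - J = 33043 - \frac{12679}{11753} = \frac{388341700}{11753}$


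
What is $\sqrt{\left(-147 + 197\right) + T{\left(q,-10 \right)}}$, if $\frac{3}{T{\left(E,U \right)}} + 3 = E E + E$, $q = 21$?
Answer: $\frac{\sqrt{130067}}{51} \approx 7.0715$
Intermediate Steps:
$T{\left(E,U \right)} = \frac{3}{-3 + E + E^{2}}$ ($T{\left(E,U \right)} = \frac{3}{-3 + \left(E E + E\right)} = \frac{3}{-3 + \left(E^{2} + E\right)} = \frac{3}{-3 + \left(E + E^{2}\right)} = \frac{3}{-3 + E + E^{2}}$)
$\sqrt{\left(-147 + 197\right) + T{\left(q,-10 \right)}} = \sqrt{\left(-147 + 197\right) + \frac{3}{-3 + 21 + 21^{2}}} = \sqrt{50 + \frac{3}{-3 + 21 + 441}} = \sqrt{50 + \frac{3}{459}} = \sqrt{50 + 3 \cdot \frac{1}{459}} = \sqrt{50 + \frac{1}{153}} = \sqrt{\frac{7651}{153}} = \frac{\sqrt{130067}}{51}$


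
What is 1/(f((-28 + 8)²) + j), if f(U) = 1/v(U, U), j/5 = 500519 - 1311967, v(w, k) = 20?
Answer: -20/81144799 ≈ -2.4647e-7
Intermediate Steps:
j = -4057240 (j = 5*(500519 - 1311967) = 5*(-811448) = -4057240)
f(U) = 1/20
1/(f((-28 + 8)²) + j) = 1/(1/20 - 4057240) = 1/(-81144799/20) = -20/81144799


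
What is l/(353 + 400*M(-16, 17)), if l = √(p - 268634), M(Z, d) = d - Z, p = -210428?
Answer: I*√479062/13553 ≈ 0.051069*I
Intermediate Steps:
l = I*√479062 (l = √(-210428 - 268634) = √(-479062) = I*√479062 ≈ 692.14*I)
l/(353 + 400*M(-16, 17)) = (I*√479062)/(353 + 400*(17 - 1*(-16))) = (I*√479062)/(353 + 400*(17 + 16)) = (I*√479062)/(353 + 400*33) = (I*√479062)/(353 + 13200) = (I*√479062)/13553 = (I*√479062)*(1/13553) = I*√479062/13553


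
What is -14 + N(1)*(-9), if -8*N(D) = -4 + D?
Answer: -139/8 ≈ -17.375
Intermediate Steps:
N(D) = ½ - D/8 (N(D) = -(-4 + D)/8 = ½ - D/8)
-14 + N(1)*(-9) = -14 + (½ - ⅛*1)*(-9) = -14 + (½ - ⅛)*(-9) = -14 + (3/8)*(-9) = -14 - 27/8 = -139/8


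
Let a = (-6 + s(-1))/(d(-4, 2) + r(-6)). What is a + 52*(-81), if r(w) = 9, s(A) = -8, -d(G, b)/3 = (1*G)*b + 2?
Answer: -113738/27 ≈ -4212.5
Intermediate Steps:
d(G, b) = -6 - 3*G*b (d(G, b) = -3*((1*G)*b + 2) = -3*(G*b + 2) = -3*(2 + G*b) = -6 - 3*G*b)
a = -14/27 (a = (-6 - 8)/((-6 - 3*(-4)*2) + 9) = -14/((-6 + 24) + 9) = -14/(18 + 9) = -14/27 ≈ -0.51852)
a + 52*(-81) = -14/27 + 52*(-81) = -14/27 - 4212 = -113738/27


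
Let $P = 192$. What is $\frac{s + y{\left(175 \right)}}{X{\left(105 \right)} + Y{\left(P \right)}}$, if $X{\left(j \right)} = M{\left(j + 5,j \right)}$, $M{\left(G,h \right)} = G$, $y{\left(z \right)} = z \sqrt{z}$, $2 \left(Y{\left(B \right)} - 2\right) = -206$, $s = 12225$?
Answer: $\frac{4075}{3} + \frac{875 \sqrt{7}}{9} \approx 1615.6$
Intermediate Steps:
$Y{\left(B \right)} = -101$ ($Y{\left(B \right)} = 2 + \frac{1}{2} \left(-206\right) = 2 - 103 = -101$)
$y{\left(z \right)} = z^{\frac{3}{2}}$
$X{\left(j \right)} = 5 + j$ ($X{\left(j \right)} = j + 5 = 5 + j$)
$\frac{s + y{\left(175 \right)}}{X{\left(105 \right)} + Y{\left(P \right)}} = \frac{12225 + 175^{\frac{3}{2}}}{\left(5 + 105\right) - 101} = \frac{12225 + 875 \sqrt{7}}{110 - 101} = \frac{12225 + 875 \sqrt{7}}{9} = \left(12225 + 875 \sqrt{7}\right) \frac{1}{9} = \frac{4075}{3} + \frac{875 \sqrt{7}}{9}$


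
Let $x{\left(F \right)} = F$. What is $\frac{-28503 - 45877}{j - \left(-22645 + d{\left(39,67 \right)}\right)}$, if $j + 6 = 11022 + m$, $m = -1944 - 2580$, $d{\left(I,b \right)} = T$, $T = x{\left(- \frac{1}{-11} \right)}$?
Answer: $- \frac{409090}{160253} \approx -2.5528$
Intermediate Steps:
$T = \frac{1}{11}$ ($T = - \frac{1}{-11} = \left(-1\right) \left(- \frac{1}{11}\right) = \frac{1}{11} \approx 0.090909$)
$d{\left(I,b \right)} = \frac{1}{11}$
$m = -4524$ ($m = -1944 - 2580 = -4524$)
$j = 6492$ ($j = -6 + \left(11022 - 4524\right) = -6 + 6498 = 6492$)
$\frac{-28503 - 45877}{j - \left(-22645 + d{\left(39,67 \right)}\right)} = \frac{-28503 - 45877}{6492 + \left(22645 - \frac{1}{11}\right)} = - \frac{74380}{6492 + \left(22645 - \frac{1}{11}\right)} = - \frac{74380}{6492 + \frac{249094}{11}} = - \frac{74380}{\frac{320506}{11}} = \left(-74380\right) \frac{11}{320506} = - \frac{409090}{160253}$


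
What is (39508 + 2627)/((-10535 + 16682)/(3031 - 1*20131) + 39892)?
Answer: 80056500/75794117 ≈ 1.0562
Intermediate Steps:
(39508 + 2627)/((-10535 + 16682)/(3031 - 1*20131) + 39892) = 42135/(6147/(3031 - 20131) + 39892) = 42135/(6147/(-17100) + 39892) = 42135/(6147*(-1/17100) + 39892) = 42135/(-683/1900 + 39892) = 42135/(75794117/1900) = 42135*(1900/75794117) = 80056500/75794117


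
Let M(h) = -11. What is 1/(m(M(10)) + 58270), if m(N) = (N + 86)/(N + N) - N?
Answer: 22/1282107 ≈ 1.7159e-5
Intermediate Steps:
m(N) = -N + (86 + N)/(2*N) (m(N) = (86 + N)/((2*N)) - N = (86 + N)*(1/(2*N)) - N = (86 + N)/(2*N) - N = -N + (86 + N)/(2*N))
1/(m(M(10)) + 58270) = 1/((½ - 1*(-11) + 43/(-11)) + 58270) = 1/((½ + 11 + 43*(-1/11)) + 58270) = 1/((½ + 11 - 43/11) + 58270) = 1/(167/22 + 58270) = 1/(1282107/22) = 22/1282107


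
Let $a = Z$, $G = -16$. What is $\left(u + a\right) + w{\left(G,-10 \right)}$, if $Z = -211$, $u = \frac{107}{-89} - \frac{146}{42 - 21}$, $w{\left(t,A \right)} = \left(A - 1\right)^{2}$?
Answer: $- \frac{183451}{1869} \approx -98.155$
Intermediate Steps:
$w{\left(t,A \right)} = \left(-1 + A\right)^{2}$
$u = - \frac{15241}{1869}$ ($u = 107 \left(- \frac{1}{89}\right) - \frac{146}{21} = - \frac{107}{89} - \frac{146}{21} = - \frac{15241}{1869} \approx -8.1546$)
$a = -211$
$\left(u + a\right) + w{\left(G,-10 \right)} = \left(- \frac{15241}{1869} - 211\right) + \left(-1 - 10\right)^{2} = - \frac{409600}{1869} + \left(-11\right)^{2} = - \frac{409600}{1869} + 121 = - \frac{183451}{1869}$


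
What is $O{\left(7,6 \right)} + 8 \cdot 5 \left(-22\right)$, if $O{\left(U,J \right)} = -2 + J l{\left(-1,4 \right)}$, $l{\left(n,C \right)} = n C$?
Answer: $-906$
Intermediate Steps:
$l{\left(n,C \right)} = C n$
$O{\left(U,J \right)} = -2 - 4 J$ ($O{\left(U,J \right)} = -2 + J 4 \left(-1\right) = -2 + J \left(-4\right) = -2 - 4 J$)
$O{\left(7,6 \right)} + 8 \cdot 5 \left(-22\right) = \left(-2 - 24\right) + 8 \cdot 5 \left(-22\right) = \left(-2 - 24\right) + 40 \left(-22\right) = -26 - 880 = -906$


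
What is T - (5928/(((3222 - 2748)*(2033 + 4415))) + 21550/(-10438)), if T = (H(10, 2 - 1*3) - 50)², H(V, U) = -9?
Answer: 178072705583/51125324 ≈ 3483.1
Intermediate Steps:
T = 3481 (T = (-9 - 50)² = (-59)² = 3481)
T - (5928/(((3222 - 2748)*(2033 + 4415))) + 21550/(-10438)) = 3481 - (5928/(((3222 - 2748)*(2033 + 4415))) + 21550/(-10438)) = 3481 - (5928/((474*6448)) + 21550*(-1/10438)) = 3481 - (5928/3056352 - 10775/5219) = 3481 - (5928*(1/3056352) - 10775/5219) = 3481 - (19/9796 - 10775/5219) = 3481 - 1*(-105452739/51125324) = 3481 + 105452739/51125324 = 178072705583/51125324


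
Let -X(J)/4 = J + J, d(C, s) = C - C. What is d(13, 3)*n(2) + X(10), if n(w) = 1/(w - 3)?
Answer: -80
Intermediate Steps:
d(C, s) = 0
n(w) = 1/(-3 + w)
X(J) = -8*J (X(J) = -4*(J + J) = -8*J)
d(13, 3)*n(2) + X(10) = 0/(-3 + 2) - 8*10 = 0/(-1) - 80 = 0*(-1) - 80 = 0 - 80 = -80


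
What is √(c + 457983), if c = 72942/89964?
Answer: √233478314806/714 ≈ 676.75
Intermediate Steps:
c = 12157/14994 (c = 72942*(1/89964) = 12157/14994 ≈ 0.81079)
√(c + 457983) = √(12157/14994 + 457983) = √(6867009259/14994) = √233478314806/714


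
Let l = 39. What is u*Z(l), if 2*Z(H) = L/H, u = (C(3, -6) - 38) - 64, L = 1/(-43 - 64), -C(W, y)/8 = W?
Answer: 21/1391 ≈ 0.015097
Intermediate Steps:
C(W, y) = -8*W
L = -1/107 (L = 1/(-107) = -1/107 ≈ -0.0093458)
u = -126 (u = (-8*3 - 38) - 64 = (-24 - 38) - 64 = -62 - 64 = -126)
Z(H) = -1/(214*H) (Z(H) = (-1/(107*H))/2 = -1/(214*H))
u*Z(l) = -(-63)/(107*39) = -126*(-1/8346) = 21/1391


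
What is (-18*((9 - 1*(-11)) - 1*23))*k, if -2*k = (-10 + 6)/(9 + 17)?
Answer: 54/13 ≈ 4.1538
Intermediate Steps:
k = 1/13 (k = -(-10 + 6)/(2*(9 + 17)) = -(-2)/26 = -1/2*(-2/13) = 1/13 ≈ 0.076923)
(-18*((9 - 1*(-11)) - 1*23))*k = -18*((9 - 1*(-11)) - 1*23)*(1/13) = -18*((9 + 11) - 23)*(1/13) = -18*(20 - 23)*(1/13) = -18*(-3)*(1/13) = 54*(1/13) = 54/13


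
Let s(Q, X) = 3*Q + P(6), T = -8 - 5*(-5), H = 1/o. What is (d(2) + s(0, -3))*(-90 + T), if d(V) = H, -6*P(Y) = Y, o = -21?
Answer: 1606/21 ≈ 76.476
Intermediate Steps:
P(Y) = -Y/6
H = -1/21 (H = 1/(-21) = -1/21 ≈ -0.047619)
d(V) = -1/21
T = 17 (T = -8 + 25 = 17)
s(Q, X) = -1 + 3*Q (s(Q, X) = 3*Q - ⅙*6 = 3*Q - 1 = -1 + 3*Q)
(d(2) + s(0, -3))*(-90 + T) = (-1/21 + (-1 + 3*0))*(-90 + 17) = (-1/21 + (-1 + 0))*(-73) = (-1/21 - 1)*(-73) = -22/21*(-73) = 1606/21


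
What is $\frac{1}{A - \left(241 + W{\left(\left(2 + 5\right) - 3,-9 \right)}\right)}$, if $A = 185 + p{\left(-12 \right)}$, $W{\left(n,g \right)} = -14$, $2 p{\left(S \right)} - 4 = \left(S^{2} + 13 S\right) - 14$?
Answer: $- \frac{1}{53} \approx -0.018868$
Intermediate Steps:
$p{\left(S \right)} = -5 + \frac{S^{2}}{2} + \frac{13 S}{2}$ ($p{\left(S \right)} = 2 + \frac{\left(S^{2} + 13 S\right) - 14}{2} = 2 + \frac{-14 + S^{2} + 13 S}{2} = 2 + \left(-7 + \frac{S^{2}}{2} + \frac{13 S}{2}\right) = -5 + \frac{S^{2}}{2} + \frac{13 S}{2}$)
$A = 174$ ($A = 185 + \left(-5 + \frac{\left(-12\right)^{2}}{2} + \frac{13}{2} \left(-12\right)\right) = 185 - 11 = 174$)
$\frac{1}{A - \left(241 + W{\left(\left(2 + 5\right) - 3,-9 \right)}\right)} = \frac{1}{174 - 227} = \frac{1}{-53} = - \frac{1}{53}$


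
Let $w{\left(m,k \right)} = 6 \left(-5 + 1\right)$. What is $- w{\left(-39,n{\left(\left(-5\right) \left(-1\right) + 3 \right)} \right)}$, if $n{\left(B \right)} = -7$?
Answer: $24$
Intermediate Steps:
$w{\left(m,k \right)} = -24$ ($w{\left(m,k \right)} = 6 \left(-4\right) = -24$)
$- w{\left(-39,n{\left(\left(-5\right) \left(-1\right) + 3 \right)} \right)} = \left(-1\right) \left(-24\right) = 24$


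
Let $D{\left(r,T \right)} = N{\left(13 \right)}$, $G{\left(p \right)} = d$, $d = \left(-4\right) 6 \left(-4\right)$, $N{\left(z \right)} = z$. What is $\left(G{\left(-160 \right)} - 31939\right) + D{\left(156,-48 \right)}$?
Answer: $-31830$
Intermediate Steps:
$d = 96$ ($d = \left(-24\right) \left(-4\right) = 96$)
$G{\left(p \right)} = 96$
$D{\left(r,T \right)} = 13$
$\left(G{\left(-160 \right)} - 31939\right) + D{\left(156,-48 \right)} = \left(96 - 31939\right) + 13 = -31843 + 13 = -31830$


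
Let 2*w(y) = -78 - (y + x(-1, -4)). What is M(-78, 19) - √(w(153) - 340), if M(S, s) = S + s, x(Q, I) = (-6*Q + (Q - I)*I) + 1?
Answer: -59 - I*√453 ≈ -59.0 - 21.284*I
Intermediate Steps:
x(Q, I) = 1 - 6*Q + I*(Q - I) (x(Q, I) = (-6*Q + I*(Q - I)) + 1 = 1 - 6*Q + I*(Q - I))
w(y) = -73/2 - y/2 (w(y) = (-78 - (y + (1 - 1*(-4)² - 6*(-1) - 4*(-1))))/2 = (-78 - (y + (1 - 1*16 + 6 + 4)))/2 = (-78 - (y + (1 - 16 + 6 + 4)))/2 = (-78 - (y - 5))/2 = (-78 - (-5 + y))/2 = (-78 + (5 - y))/2 = (-73 - y)/2 = -73/2 - y/2)
M(-78, 19) - √(w(153) - 340) = (-78 + 19) - √((-73/2 - ½*153) - 340) = -59 - √((-73/2 - 153/2) - 340) = -59 - √(-113 - 340) = -59 - √(-453) = -59 - I*√453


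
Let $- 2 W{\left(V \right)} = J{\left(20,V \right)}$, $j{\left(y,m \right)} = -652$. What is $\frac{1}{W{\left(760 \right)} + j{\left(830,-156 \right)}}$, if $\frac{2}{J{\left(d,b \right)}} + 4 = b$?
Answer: $- \frac{756}{492913} \approx -0.0015337$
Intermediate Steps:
$J{\left(d,b \right)} = \frac{2}{-4 + b}$
$W{\left(V \right)} = - \frac{1}{-4 + V}$ ($W{\left(V \right)} = - \frac{2 \frac{1}{-4 + V}}{2} = - \frac{1}{-4 + V}$)
$\frac{1}{W{\left(760 \right)} + j{\left(830,-156 \right)}} = \frac{1}{- \frac{1}{-4 + 760} - 652} = \frac{1}{- \frac{1}{756} - 652} = \frac{1}{- \frac{492913}{756}} = - \frac{756}{492913}$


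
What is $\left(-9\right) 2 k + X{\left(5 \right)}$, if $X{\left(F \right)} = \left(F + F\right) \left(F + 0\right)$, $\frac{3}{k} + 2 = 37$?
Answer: $\frac{1696}{35} \approx 48.457$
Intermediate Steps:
$k = \frac{3}{35}$ ($k = \frac{3}{-2 + 37} = \frac{3}{35} \approx 0.085714$)
$X{\left(F \right)} = 2 F^{2}$ ($X{\left(F \right)} = 2 F F = 2 F^{2}$)
$\left(-9\right) 2 k + X{\left(5 \right)} = \left(-9\right) 2 \cdot \frac{3}{35} + 2 \cdot 5^{2} = \left(-18\right) \frac{3}{35} + 2 \cdot 25 = - \frac{54}{35} + 50 = \frac{1696}{35}$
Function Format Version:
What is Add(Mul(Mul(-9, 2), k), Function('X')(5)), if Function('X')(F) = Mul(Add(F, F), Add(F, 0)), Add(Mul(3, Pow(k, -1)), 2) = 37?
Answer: Rational(1696, 35) ≈ 48.457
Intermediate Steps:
k = Rational(3, 35) (k = Mul(3, Pow(Add(-2, 37), -1)) = Mul(3, Pow(35, -1)) = Mul(3, Rational(1, 35)) = Rational(3, 35) ≈ 0.085714)
Function('X')(F) = Mul(2, Pow(F, 2)) (Function('X')(F) = Mul(Mul(2, F), F) = Mul(2, Pow(F, 2)))
Add(Mul(Mul(-9, 2), k), Function('X')(5)) = Add(Mul(Mul(-9, 2), Rational(3, 35)), Mul(2, Pow(5, 2))) = Add(Mul(-18, Rational(3, 35)), Mul(2, 25)) = Add(Rational(-54, 35), 50) = Rational(1696, 35)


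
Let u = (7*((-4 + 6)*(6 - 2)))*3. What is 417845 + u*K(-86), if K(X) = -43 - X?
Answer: 425069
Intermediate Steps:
u = 168 (u = (7*(2*4))*3 = (7*8)*3 = 56*3 = 168)
417845 + u*K(-86) = 417845 + 168*(-43 - 1*(-86)) = 417845 + 168*(-43 + 86) = 417845 + 168*43 = 417845 + 7224 = 425069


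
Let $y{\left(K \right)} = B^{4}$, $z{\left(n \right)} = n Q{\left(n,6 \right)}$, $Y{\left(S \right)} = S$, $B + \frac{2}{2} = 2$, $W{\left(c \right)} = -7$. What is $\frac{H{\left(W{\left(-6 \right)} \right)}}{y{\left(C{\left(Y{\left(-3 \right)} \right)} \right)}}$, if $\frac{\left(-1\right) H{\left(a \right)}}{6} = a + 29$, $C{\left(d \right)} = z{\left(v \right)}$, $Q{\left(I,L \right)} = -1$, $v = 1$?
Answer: $-132$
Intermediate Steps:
$B = 1$ ($B = -1 + 2 = 1$)
$z{\left(n \right)} = - n$ ($z{\left(n \right)} = n \left(-1\right) = - n$)
$C{\left(d \right)} = -1$ ($C{\left(d \right)} = \left(-1\right) 1 = -1$)
$H{\left(a \right)} = -174 - 6 a$ ($H{\left(a \right)} = - 6 \left(a + 29\right) = - 6 \left(29 + a\right) = -174 - 6 a$)
$y{\left(K \right)} = 1$ ($y{\left(K \right)} = 1^{4} = 1$)
$\frac{H{\left(W{\left(-6 \right)} \right)}}{y{\left(C{\left(Y{\left(-3 \right)} \right)} \right)}} = \frac{-174 - -42}{1} = \left(-174 + 42\right) 1 = \left(-132\right) 1 = -132$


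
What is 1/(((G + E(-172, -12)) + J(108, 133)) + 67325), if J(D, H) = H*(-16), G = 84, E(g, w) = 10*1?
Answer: 1/65291 ≈ 1.5316e-5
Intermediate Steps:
E(g, w) = 10
J(D, H) = -16*H
1/(((G + E(-172, -12)) + J(108, 133)) + 67325) = 1/(((84 + 10) - 16*133) + 67325) = 1/((94 - 2128) + 67325) = 1/(-2034 + 67325) = 1/65291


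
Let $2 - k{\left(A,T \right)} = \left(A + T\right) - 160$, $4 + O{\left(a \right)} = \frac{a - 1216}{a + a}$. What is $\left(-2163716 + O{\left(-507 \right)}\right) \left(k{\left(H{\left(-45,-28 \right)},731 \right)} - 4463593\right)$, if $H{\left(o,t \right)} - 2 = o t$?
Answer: $\frac{4898593252198184}{507} \approx 9.6619 \cdot 10^{12}$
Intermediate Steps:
$O{\left(a \right)} = -4 + \frac{-1216 + a}{2 a}$ ($O{\left(a \right)} = -4 + \frac{a - 1216}{a + a} = -4 + \frac{-1216 + a}{2 a}$)
$H{\left(o,t \right)} = 2 + o t$
$k{\left(A,T \right)} = 162 - A - T$ ($k{\left(A,T \right)} = 2 - \left(\left(A + T\right) - 160\right) = 2 - \left(-160 + A + T\right) = 162 - A - T$)
$\left(-2163716 + O{\left(-507 \right)}\right) \left(k{\left(H{\left(-45,-28 \right)},731 \right)} - 4463593\right) = \left(-2163716 - \left(\frac{7}{2} + \frac{608}{-507}\right)\right) \left(\left(162 - \left(2 - -1260\right) - 731\right) - 4463593\right) = \left(-2163716 - \frac{2333}{1014}\right) \left(\left(162 - \left(2 + 1260\right) - 731\right) - 4463593\right) = \left(-2163716 + \left(- \frac{7}{2} + \frac{608}{507}\right)\right) \left(\left(162 - 1262 - 731\right) - 4463593\right) = \left(-2163716 - \frac{2333}{1014}\right) \left(\left(162 - 1262 - 731\right) - 4463593\right) = - \frac{2194010357 \left(-1831 - 4463593\right)}{1014} = \left(- \frac{2194010357}{1014}\right) \left(-4465424\right) = \frac{4898593252198184}{507}$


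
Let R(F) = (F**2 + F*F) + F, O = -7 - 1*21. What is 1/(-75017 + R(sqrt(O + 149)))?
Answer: -1/74764 ≈ -1.3375e-5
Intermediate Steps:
O = -28 (O = -7 - 21 = -28)
R(F) = F + 2*F**2 (R(F) = (F**2 + F**2) + F = 2*F**2 + F = F + 2*F**2)
1/(-75017 + R(sqrt(O + 149))) = 1/(-75017 + sqrt(-28 + 149)*(1 + 2*sqrt(-28 + 149))) = 1/(-75017 + sqrt(121)*(1 + 2*sqrt(121))) = 1/(-75017 + 11*(1 + 2*11)) = 1/(-75017 + 11*(1 + 22)) = 1/(-75017 + 11*23) = 1/(-75017 + 253) = 1/(-74764) = -1/74764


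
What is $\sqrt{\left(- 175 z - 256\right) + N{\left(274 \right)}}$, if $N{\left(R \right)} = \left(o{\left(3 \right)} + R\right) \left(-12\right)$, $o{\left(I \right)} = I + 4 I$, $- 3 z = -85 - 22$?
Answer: $\frac{i \sqrt{89691}}{3} \approx 99.828 i$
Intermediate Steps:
$z = \frac{107}{3}$ ($z = - \frac{-85 - 22}{3} = \left(- \frac{1}{3}\right) \left(-107\right) = \frac{107}{3} \approx 35.667$)
$o{\left(I \right)} = 5 I$
$N{\left(R \right)} = -180 - 12 R$ ($N{\left(R \right)} = \left(5 \cdot 3 + R\right) \left(-12\right) = \left(15 + R\right) \left(-12\right) = -180 - 12 R$)
$\sqrt{\left(- 175 z - 256\right) + N{\left(274 \right)}} = \sqrt{\left(\left(-175\right) \frac{107}{3} - 256\right) - 3468} = \sqrt{\left(- \frac{18725}{3} - 256\right) - 3468} = \sqrt{- \frac{19493}{3} - 3468} = \sqrt{- \frac{29897}{3}} = \frac{i \sqrt{89691}}{3}$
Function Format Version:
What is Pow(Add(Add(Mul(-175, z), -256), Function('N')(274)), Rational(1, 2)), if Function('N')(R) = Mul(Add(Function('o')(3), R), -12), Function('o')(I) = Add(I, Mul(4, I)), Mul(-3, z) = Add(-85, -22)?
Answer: Mul(Rational(1, 3), I, Pow(89691, Rational(1, 2))) ≈ Mul(99.828, I)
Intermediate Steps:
z = Rational(107, 3) (z = Mul(Rational(-1, 3), Add(-85, -22)) = Mul(Rational(-1, 3), -107) = Rational(107, 3) ≈ 35.667)
Function('o')(I) = Mul(5, I)
Function('N')(R) = Add(-180, Mul(-12, R)) (Function('N')(R) = Mul(Add(Mul(5, 3), R), -12) = Mul(Add(15, R), -12) = Add(-180, Mul(-12, R)))
Pow(Add(Add(Mul(-175, z), -256), Function('N')(274)), Rational(1, 2)) = Pow(Add(Add(Mul(-175, Rational(107, 3)), -256), Add(-180, Mul(-12, 274))), Rational(1, 2)) = Pow(Add(Add(Rational(-18725, 3), -256), Add(-180, -3288)), Rational(1, 2)) = Pow(Add(Rational(-19493, 3), -3468), Rational(1, 2)) = Pow(Rational(-29897, 3), Rational(1, 2)) = Mul(Rational(1, 3), I, Pow(89691, Rational(1, 2)))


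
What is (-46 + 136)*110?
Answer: 9900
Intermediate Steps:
(-46 + 136)*110 = 90*110 = 9900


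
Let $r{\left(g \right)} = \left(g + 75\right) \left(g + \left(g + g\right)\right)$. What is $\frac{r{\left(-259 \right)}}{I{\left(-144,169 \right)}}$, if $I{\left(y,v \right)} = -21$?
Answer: $-6808$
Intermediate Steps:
$r{\left(g \right)} = 3 g \left(75 + g\right)$ ($r{\left(g \right)} = \left(75 + g\right) \left(g + 2 g\right) = \left(75 + g\right) 3 g = 3 g \left(75 + g\right)$)
$\frac{r{\left(-259 \right)}}{I{\left(-144,169 \right)}} = \frac{3 \left(-259\right) \left(75 - 259\right)}{-21} = 3 \left(-259\right) \left(-184\right) \left(- \frac{1}{21}\right) = 142968 \left(- \frac{1}{21}\right) = -6808$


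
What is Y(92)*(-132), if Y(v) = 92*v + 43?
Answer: -1122924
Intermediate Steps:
Y(v) = 43 + 92*v
Y(92)*(-132) = (43 + 92*92)*(-132) = (43 + 8464)*(-132) = 8507*(-132) = -1122924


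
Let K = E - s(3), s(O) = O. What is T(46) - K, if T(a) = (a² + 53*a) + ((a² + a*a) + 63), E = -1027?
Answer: 9879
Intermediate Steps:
K = -1030 (K = -1027 - 1*3 = -1027 - 3 = -1030)
T(a) = 63 + 3*a² + 53*a (T(a) = (a² + 53*a) + ((a² + a²) + 63) = (a² + 53*a) + (2*a² + 63) = (a² + 53*a) + (63 + 2*a²) = 63 + 3*a² + 53*a)
T(46) - K = (63 + 3*46² + 53*46) - 1*(-1030) = (63 + 3*2116 + 2438) + 1030 = (63 + 6348 + 2438) + 1030 = 8849 + 1030 = 9879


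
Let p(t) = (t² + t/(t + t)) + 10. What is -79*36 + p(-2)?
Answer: -5659/2 ≈ -2829.5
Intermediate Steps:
p(t) = 21/2 + t² (p(t) = (t² + t/((2*t))) + 10 = (t² + (1/(2*t))*t) + 10 = (t² + ½) + 10 = (½ + t²) + 10 = 21/2 + t²)
-79*36 + p(-2) = -79*36 + (21/2 + (-2)²) = -2844 + (21/2 + 4) = -2844 + 29/2 = -5659/2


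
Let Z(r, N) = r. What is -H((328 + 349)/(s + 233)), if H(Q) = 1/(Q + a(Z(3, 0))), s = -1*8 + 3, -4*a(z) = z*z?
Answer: -57/41 ≈ -1.3902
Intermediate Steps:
a(z) = -z**2/4 (a(z) = -z*z/4 = -z**2/4)
s = -5 (s = -8 + 3 = -5)
H(Q) = 1/(-9/4 + Q) (H(Q) = 1/(Q - 1/4*3**2) = 1/(Q - 1/4*9) = 1/(Q - 9/4) = 1/(-9/4 + Q))
-H((328 + 349)/(s + 233)) = -4/(-9 + 4*((328 + 349)/(-5 + 233))) = -4/(-9 + 4*(677/228)) = -4/(-9 + 677/57) = -4/164/57 = -4*57/164 = -1*57/41 = -57/41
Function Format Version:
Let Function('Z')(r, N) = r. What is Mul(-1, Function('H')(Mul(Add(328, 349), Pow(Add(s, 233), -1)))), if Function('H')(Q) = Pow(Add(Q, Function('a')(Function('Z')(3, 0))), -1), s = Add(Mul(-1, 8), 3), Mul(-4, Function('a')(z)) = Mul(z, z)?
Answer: Rational(-57, 41) ≈ -1.3902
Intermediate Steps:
Function('a')(z) = Mul(Rational(-1, 4), Pow(z, 2)) (Function('a')(z) = Mul(Rational(-1, 4), Mul(z, z)) = Mul(Rational(-1, 4), Pow(z, 2)))
s = -5 (s = Add(-8, 3) = -5)
Function('H')(Q) = Pow(Add(Rational(-9, 4), Q), -1) (Function('H')(Q) = Pow(Add(Q, Mul(Rational(-1, 4), Pow(3, 2))), -1) = Pow(Add(Q, Mul(Rational(-1, 4), 9)), -1) = Pow(Add(Q, Rational(-9, 4)), -1) = Pow(Add(Rational(-9, 4), Q), -1))
Mul(-1, Function('H')(Mul(Add(328, 349), Pow(Add(s, 233), -1)))) = Mul(-1, Mul(4, Pow(Add(-9, Mul(4, Mul(Add(328, 349), Pow(Add(-5, 233), -1)))), -1))) = Mul(-1, Mul(4, Pow(Add(-9, Mul(4, Mul(677, Pow(228, -1)))), -1))) = Mul(-1, Mul(4, Pow(Add(-9, Mul(4, Mul(677, Rational(1, 228)))), -1))) = Mul(-1, Mul(4, Pow(Add(-9, Mul(4, Rational(677, 228))), -1))) = Mul(-1, Mul(4, Pow(Add(-9, Rational(677, 57)), -1))) = Mul(-1, Mul(4, Pow(Rational(164, 57), -1))) = Mul(-1, Mul(4, Rational(57, 164))) = Mul(-1, Rational(57, 41)) = Rational(-57, 41)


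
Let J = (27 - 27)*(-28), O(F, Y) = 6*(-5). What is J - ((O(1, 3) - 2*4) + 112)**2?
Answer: -5476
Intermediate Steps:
O(F, Y) = -30
J = 0 (J = 0*(-28) = 0)
J - ((O(1, 3) - 2*4) + 112)**2 = 0 - ((-30 - 2*4) + 112)**2 = 0 - ((-30 - 8) + 112)**2 = 0 - (-38 + 112)**2 = 0 - 1*74**2 = 0 - 1*5476 = 0 - 5476 = -5476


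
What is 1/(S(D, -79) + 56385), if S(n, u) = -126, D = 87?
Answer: 1/56259 ≈ 1.7775e-5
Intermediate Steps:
1/(S(D, -79) + 56385) = 1/(-126 + 56385) = 1/56259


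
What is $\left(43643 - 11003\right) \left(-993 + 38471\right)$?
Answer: $1223281920$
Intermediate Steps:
$\left(43643 - 11003\right) \left(-993 + 38471\right) = 32640 \cdot 37478 = 1223281920$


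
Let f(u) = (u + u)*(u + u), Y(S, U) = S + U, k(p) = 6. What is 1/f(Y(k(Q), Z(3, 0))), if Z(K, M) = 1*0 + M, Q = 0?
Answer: 1/144 ≈ 0.0069444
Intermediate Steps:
Z(K, M) = M (Z(K, M) = 0 + M = M)
f(u) = 4*u² (f(u) = (2*u)*(2*u) = 4*u²)
1/f(Y(k(Q), Z(3, 0))) = 1/(4*(6 + 0)²) = 1/(4*6²) = 1/(4*36) = 1/144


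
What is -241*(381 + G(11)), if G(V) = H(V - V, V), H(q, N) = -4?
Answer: -90857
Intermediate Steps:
G(V) = -4
-241*(381 + G(11)) = -241*(381 - 4) = -241*377 = -90857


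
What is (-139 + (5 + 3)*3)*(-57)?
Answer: 6555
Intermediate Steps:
(-139 + (5 + 3)*3)*(-57) = (-139 + 8*3)*(-57) = (-139 + 24)*(-57) = -115*(-57) = 6555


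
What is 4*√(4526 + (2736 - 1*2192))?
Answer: 52*√30 ≈ 284.82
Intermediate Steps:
4*√(4526 + (2736 - 1*2192)) = 4*√(4526 + (2736 - 2192)) = 4*√(4526 + 544) = 4*√5070 = 4*(13*√30) = 52*√30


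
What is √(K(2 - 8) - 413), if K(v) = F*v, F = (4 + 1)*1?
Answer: I*√443 ≈ 21.048*I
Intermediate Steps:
F = 5 (F = 5*1 = 5)
K(v) = 5*v
√(K(2 - 8) - 413) = √(5*(2 - 8) - 413) = √(5*(-6) - 413) = √(-30 - 413) = √(-443) = I*√443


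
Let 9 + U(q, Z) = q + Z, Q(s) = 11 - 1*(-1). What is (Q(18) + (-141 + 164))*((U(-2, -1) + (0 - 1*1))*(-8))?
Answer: 3640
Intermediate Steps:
Q(s) = 12 (Q(s) = 11 + 1 = 12)
U(q, Z) = -9 + Z + q (U(q, Z) = -9 + (q + Z) = -9 + (Z + q) = -9 + Z + q)
(Q(18) + (-141 + 164))*((U(-2, -1) + (0 - 1*1))*(-8)) = (12 + (-141 + 164))*(((-9 - 1 - 2) + (0 - 1*1))*(-8)) = (12 + 23)*((-12 + (0 - 1))*(-8)) = 35*((-12 - 1)*(-8)) = 35*(-13*(-8)) = 35*104 = 3640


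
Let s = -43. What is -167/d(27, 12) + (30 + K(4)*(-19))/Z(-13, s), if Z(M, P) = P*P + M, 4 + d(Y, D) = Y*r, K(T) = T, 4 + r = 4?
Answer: 76607/1836 ≈ 41.725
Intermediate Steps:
r = 0 (r = -4 + 4 = 0)
d(Y, D) = -4 (d(Y, D) = -4 + Y*0 = -4 + 0 = -4)
Z(M, P) = M + P² (Z(M, P) = P² + M = M + P²)
-167/d(27, 12) + (30 + K(4)*(-19))/Z(-13, s) = -167/(-4) + (30 + 4*(-19))/(-13 + (-43)²) = -167*(-¼) + (30 - 76)/(-13 + 1849) = 167/4 - 46/1836 = 167/4 - 46*1/1836 = 167/4 - 23/918 = 76607/1836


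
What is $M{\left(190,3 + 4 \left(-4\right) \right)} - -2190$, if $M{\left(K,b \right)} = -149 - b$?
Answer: $2054$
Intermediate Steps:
$M{\left(190,3 + 4 \left(-4\right) \right)} - -2190 = \left(-149 - \left(3 + 4 \left(-4\right)\right)\right) - -2190 = \left(-149 - \left(3 - 16\right)\right) + 2190 = \left(-149 - -13\right) + 2190 = \left(-149 + 13\right) + 2190 = -136 + 2190 = 2054$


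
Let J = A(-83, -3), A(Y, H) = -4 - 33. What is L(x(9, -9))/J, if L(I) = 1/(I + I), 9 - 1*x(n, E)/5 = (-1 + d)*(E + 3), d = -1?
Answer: 1/1110 ≈ 0.00090090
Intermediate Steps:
A(Y, H) = -37
x(n, E) = 75 + 10*E (x(n, E) = 45 - 5*(-1 - 1)*(E + 3) = 45 - (-10)*(3 + E) = 45 - 5*(-6 - 2*E) = 45 + (30 + 10*E) = 75 + 10*E)
L(I) = 1/(2*I)
J = -37
L(x(9, -9))/J = (1/(2*(75 + 10*(-9))))/(-37) = (1/(2*(75 - 90)))*(-1/37) = ((½)/(-15))*(-1/37) = ((½)*(-1/15))*(-1/37) = -1/30*(-1/37) = 1/1110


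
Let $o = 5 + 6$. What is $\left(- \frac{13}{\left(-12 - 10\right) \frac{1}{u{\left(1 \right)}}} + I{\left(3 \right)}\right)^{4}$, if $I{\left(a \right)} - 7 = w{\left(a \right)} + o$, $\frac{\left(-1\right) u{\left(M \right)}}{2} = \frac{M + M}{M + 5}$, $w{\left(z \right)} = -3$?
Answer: $\frac{53974440976}{1185921} \approx 45513.0$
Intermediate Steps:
$o = 11$
$u{\left(M \right)} = - \frac{4 M}{5 + M}$ ($u{\left(M \right)} = - 2 \frac{M + M}{M + 5} = - 2 \frac{2 M}{5 + M} = - \frac{4 M}{5 + M}$)
$I{\left(a \right)} = 15$ ($I{\left(a \right)} = 7 + \left(-3 + 11\right) = 7 + 8 = 15$)
$\left(- \frac{13}{\left(-12 - 10\right) \frac{1}{u{\left(1 \right)}}} + I{\left(3 \right)}\right)^{4} = \left(- \frac{13}{\left(-12 - 10\right) \frac{1}{\left(-4\right) 1 \frac{1}{5 + 1}}} + 15\right)^{4} = \left(- \frac{13}{\left(-22\right) \frac{1}{\left(-4\right) 1 \cdot \frac{1}{6}}} + 15\right)^{4} = \left(- \frac{13}{\left(-22\right) \frac{1}{- \frac{2}{3}}} + 15\right)^{4} = \left(- \frac{13}{\left(-22\right) \left(- \frac{3}{2}\right)} + 15\right)^{4} = \left(- \frac{13}{33} + 15\right)^{4} = \left(\frac{482}{33}\right)^{4} = \frac{53974440976}{1185921}$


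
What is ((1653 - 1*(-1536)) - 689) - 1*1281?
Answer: 1219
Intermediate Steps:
((1653 - 1*(-1536)) - 689) - 1*1281 = ((1653 + 1536) - 689) - 1281 = (3189 - 689) - 1281 = 2500 - 1281 = 1219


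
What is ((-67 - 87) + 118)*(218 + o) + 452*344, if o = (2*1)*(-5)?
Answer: 148000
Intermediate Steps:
o = -10 (o = 2*(-5) = -10)
((-67 - 87) + 118)*(218 + o) + 452*344 = ((-67 - 87) + 118)*(218 - 10) + 452*344 = (-154 + 118)*208 + 155488 = -36*208 + 155488 = -7488 + 155488 = 148000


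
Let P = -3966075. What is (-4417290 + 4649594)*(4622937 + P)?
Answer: 152591670048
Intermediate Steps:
(-4417290 + 4649594)*(4622937 + P) = (-4417290 + 4649594)*(4622937 - 3966075) = 232304*656862 = 152591670048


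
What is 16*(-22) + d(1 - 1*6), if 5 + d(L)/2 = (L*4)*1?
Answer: -402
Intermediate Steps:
d(L) = -10 + 8*L (d(L) = -10 + 2*((L*4)*1) = -10 + 2*((4*L)*1) = -10 + 2*(4*L) = -10 + 8*L)
16*(-22) + d(1 - 1*6) = 16*(-22) + (-10 + 8*(1 - 1*6)) = -352 + (-10 + 8*(1 - 6)) = -352 + (-10 + 8*(-5)) = -352 + (-10 - 40) = -352 - 50 = -402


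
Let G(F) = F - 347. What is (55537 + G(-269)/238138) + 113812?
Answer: 20164215773/119069 ≈ 1.6935e+5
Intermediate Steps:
G(F) = -347 + F
(55537 + G(-269)/238138) + 113812 = (55537 + (-347 - 269)/238138) + 113812 = (55537 - 616*1/238138) + 113812 = (55537 - 308/119069) + 113812 = 6612734745/119069 + 113812 = 20164215773/119069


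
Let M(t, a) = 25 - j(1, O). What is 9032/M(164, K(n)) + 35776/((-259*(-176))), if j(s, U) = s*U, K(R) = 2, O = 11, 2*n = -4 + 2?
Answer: 1840248/2849 ≈ 645.93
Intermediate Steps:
n = -1 (n = (-4 + 2)/2 = (½)*(-2) = -1)
j(s, U) = U*s
M(t, a) = 14 (M(t, a) = 25 - 11 = 14)
9032/M(164, K(n)) + 35776/((-259*(-176))) = 9032/14 + 35776/((-259*(-176))) = 9032*(1/14) + 35776/45584 = 4516/7 + 35776*(1/45584) = 4516/7 + 2236/2849 = 1840248/2849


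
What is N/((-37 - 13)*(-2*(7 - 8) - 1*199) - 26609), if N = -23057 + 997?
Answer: 22060/16759 ≈ 1.3163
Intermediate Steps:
N = -22060
N/((-37 - 13)*(-2*(7 - 8) - 1*199) - 26609) = -22060/((-37 - 13)*(-2*(7 - 8) - 1*199) - 26609) = -22060/(-50*(-2*(-1) - 199) - 26609) = -22060/(-50*(2 - 199) - 26609) = -22060/(-50*(-197) - 26609) = -22060/(9850 - 26609) = -22060/(-16759) = -22060*(-1/16759) = 22060/16759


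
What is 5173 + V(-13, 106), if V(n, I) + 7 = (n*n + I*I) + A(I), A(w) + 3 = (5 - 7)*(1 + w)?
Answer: 16354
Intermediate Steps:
A(w) = -5 - 2*w (A(w) = -3 + (5 - 7)*(1 + w) = -3 - 2*(1 + w) = -3 + (-2 - 2*w) = -5 - 2*w)
V(n, I) = -12 + I² + n² - 2*I (V(n, I) = -7 + ((n*n + I*I) + (-5 - 2*I)) = -7 + ((n² + I²) + (-5 - 2*I)) = -7 + ((I² + n²) + (-5 - 2*I)) = -7 + (-5 + I² + n² - 2*I) = -12 + I² + n² - 2*I)
5173 + V(-13, 106) = 5173 + (-12 + 106² + (-13)² - 2*106) = 5173 + (-12 + 11236 + 169 - 212) = 5173 + 11181 = 16354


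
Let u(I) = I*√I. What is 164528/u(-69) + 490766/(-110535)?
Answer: -490766/110535 + 164528*I*√69/4761 ≈ -4.4399 + 287.06*I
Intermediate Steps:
u(I) = I^(3/2)
164528/u(-69) + 490766/(-110535) = 164528/((-69)^(3/2)) + 490766/(-110535) = 164528/((-69*I*√69)) + 490766*(-1/110535) = 164528*(I*√69/4761) - 490766/110535 = 164528*I*√69/4761 - 490766/110535 = -490766/110535 + 164528*I*√69/4761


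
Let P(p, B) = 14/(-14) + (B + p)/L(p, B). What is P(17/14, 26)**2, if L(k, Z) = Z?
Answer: 289/132496 ≈ 0.0021812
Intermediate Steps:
P(p, B) = -1 + (B + p)/B (P(p, B) = 14/(-14) + (B + p)/B = 14*(-1/14) + (B + p)/B = -1 + (B + p)/B)
P(17/14, 26)**2 = ((17/14)/26)**2 = ((17*(1/14))*(1/26))**2 = ((17/14)*(1/26))**2 = (17/364)**2 = 289/132496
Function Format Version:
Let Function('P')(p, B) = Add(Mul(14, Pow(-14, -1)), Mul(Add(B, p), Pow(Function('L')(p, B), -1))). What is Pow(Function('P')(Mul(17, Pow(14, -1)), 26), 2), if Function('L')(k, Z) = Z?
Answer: Rational(289, 132496) ≈ 0.0021812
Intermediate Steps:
Function('P')(p, B) = Add(-1, Mul(Pow(B, -1), Add(B, p))) (Function('P')(p, B) = Add(Mul(14, Pow(-14, -1)), Mul(Add(B, p), Pow(B, -1))) = Add(Mul(14, Rational(-1, 14)), Mul(Pow(B, -1), Add(B, p))) = Add(-1, Mul(Pow(B, -1), Add(B, p))))
Pow(Function('P')(Mul(17, Pow(14, -1)), 26), 2) = Pow(Mul(Mul(17, Pow(14, -1)), Pow(26, -1)), 2) = Pow(Mul(Mul(17, Rational(1, 14)), Rational(1, 26)), 2) = Pow(Mul(Rational(17, 14), Rational(1, 26)), 2) = Pow(Rational(17, 364), 2) = Rational(289, 132496)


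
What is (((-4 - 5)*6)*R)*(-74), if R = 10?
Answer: 39960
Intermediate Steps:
(((-4 - 5)*6)*R)*(-74) = (((-4 - 5)*6)*10)*(-74) = (-9*6*10)*(-74) = -54*10*(-74) = -540*(-74) = 39960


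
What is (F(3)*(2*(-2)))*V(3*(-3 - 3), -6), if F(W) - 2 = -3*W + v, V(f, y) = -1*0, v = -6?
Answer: 0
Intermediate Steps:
V(f, y) = 0
F(W) = -4 - 3*W (F(W) = 2 + (-3*W - 6) = 2 + (-6 - 3*W) = -4 - 3*W)
(F(3)*(2*(-2)))*V(3*(-3 - 3), -6) = ((-4 - 3*3)*(2*(-2)))*0 = ((-4 - 9)*(-4))*0 = -13*(-4)*0 = 52*0 = 0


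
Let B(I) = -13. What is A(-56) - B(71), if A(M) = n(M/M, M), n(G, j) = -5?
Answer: 8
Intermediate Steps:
A(M) = -5
A(-56) - B(71) = -5 - 1*(-13) = -5 + 13 = 8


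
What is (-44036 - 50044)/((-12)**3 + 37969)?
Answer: -94080/36241 ≈ -2.5960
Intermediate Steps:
(-44036 - 50044)/((-12)**3 + 37969) = -94080/(-1728 + 37969) = -94080/36241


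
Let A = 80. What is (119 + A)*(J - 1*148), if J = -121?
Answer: -53531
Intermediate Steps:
(119 + A)*(J - 1*148) = (119 + 80)*(-121 - 1*148) = 199*(-121 - 148) = 199*(-269) = -53531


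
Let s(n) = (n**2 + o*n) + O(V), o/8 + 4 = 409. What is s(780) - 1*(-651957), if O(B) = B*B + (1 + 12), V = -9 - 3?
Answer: 3787714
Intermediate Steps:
V = -12
O(B) = 13 + B**2 (O(B) = B**2 + 13 = 13 + B**2)
o = 3240 (o = -32 + 8*409 = -32 + 3272 = 3240)
s(n) = 157 + n**2 + 3240*n (s(n) = (n**2 + 3240*n) + (13 + (-12)**2) = (n**2 + 3240*n) + (13 + 144) = (n**2 + 3240*n) + 157 = 157 + n**2 + 3240*n)
s(780) - 1*(-651957) = (157 + 780**2 + 3240*780) - 1*(-651957) = (157 + 608400 + 2527200) + 651957 = 3135757 + 651957 = 3787714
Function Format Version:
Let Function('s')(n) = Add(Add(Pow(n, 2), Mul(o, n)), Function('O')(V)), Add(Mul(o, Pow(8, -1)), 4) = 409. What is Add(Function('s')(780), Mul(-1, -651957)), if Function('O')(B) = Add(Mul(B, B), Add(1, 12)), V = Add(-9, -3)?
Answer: 3787714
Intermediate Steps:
V = -12
Function('O')(B) = Add(13, Pow(B, 2)) (Function('O')(B) = Add(Pow(B, 2), 13) = Add(13, Pow(B, 2)))
o = 3240 (o = Add(-32, Mul(8, 409)) = Add(-32, 3272) = 3240)
Function('s')(n) = Add(157, Pow(n, 2), Mul(3240, n)) (Function('s')(n) = Add(Add(Pow(n, 2), Mul(3240, n)), Add(13, Pow(-12, 2))) = Add(Add(Pow(n, 2), Mul(3240, n)), Add(13, 144)) = Add(Add(Pow(n, 2), Mul(3240, n)), 157) = Add(157, Pow(n, 2), Mul(3240, n)))
Add(Function('s')(780), Mul(-1, -651957)) = Add(Add(157, Pow(780, 2), Mul(3240, 780)), Mul(-1, -651957)) = Add(Add(157, 608400, 2527200), 651957) = Add(3135757, 651957) = 3787714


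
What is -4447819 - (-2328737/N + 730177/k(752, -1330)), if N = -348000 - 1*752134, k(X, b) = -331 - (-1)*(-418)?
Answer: -523457562226007/117714338 ≈ -4.4468e+6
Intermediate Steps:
k(X, b) = -749 (k(X, b) = -331 - 1*418 = -331 - 418 = -749)
N = -1100134 (N = -348000 - 752134 = -1100134)
-4447819 - (-2328737/N + 730177/k(752, -1330)) = -4447819 - (-2328737/(-1100134) + 730177/(-749)) = -4447819 - (-2328737*(-1/1100134) + 730177*(-1/749)) = -4447819 - (2328737/1100134 - 104311/107) = -4447819 - 1*(-114506902815/117714338) = -4447819 + 114506902815/117714338 = -523457562226007/117714338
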